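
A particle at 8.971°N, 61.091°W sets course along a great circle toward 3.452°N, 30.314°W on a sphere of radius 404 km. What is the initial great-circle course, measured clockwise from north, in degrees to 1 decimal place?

Δλ = 30.777° = 0.5372 rad.
y = sin Δλ · cos φ₂ = (0.5117)(0.9982) = 0.5108
x = cos φ₁ sin φ₂ − sin φ₁ cos φ₂ cos Δλ = (0.9878)(0.0602) − (0.1559)(0.9982)(0.8592) = -0.0743
θ = atan2(y, x) = 98.27°, so the bearing is 98.3°.

98.3°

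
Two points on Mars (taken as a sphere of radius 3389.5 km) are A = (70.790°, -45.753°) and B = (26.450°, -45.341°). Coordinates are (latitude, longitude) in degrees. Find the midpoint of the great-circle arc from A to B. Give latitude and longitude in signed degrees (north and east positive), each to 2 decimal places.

48.62°, -45.45°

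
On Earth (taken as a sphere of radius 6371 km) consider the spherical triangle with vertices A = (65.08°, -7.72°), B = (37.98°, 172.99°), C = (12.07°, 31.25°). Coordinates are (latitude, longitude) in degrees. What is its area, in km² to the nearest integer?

Side lengths (central angles): a = 2.0675, b = 1.0356, c = 1.3428 rad; semiperimeter s = 2.2230.
By l'Huilier's theorem, tan(E/4) = √[tan(s/2) tan((s−a)/2) tan((s−b)/2) tan((s−c)/2)], giving spherical excess E = 0.8804 rad.
Area = E·R² = 0.8804 × (6371)² ≈ 35733709 km².

35733709 km²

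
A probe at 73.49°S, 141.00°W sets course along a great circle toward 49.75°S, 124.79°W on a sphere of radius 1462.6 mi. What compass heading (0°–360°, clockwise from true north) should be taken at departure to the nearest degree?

26°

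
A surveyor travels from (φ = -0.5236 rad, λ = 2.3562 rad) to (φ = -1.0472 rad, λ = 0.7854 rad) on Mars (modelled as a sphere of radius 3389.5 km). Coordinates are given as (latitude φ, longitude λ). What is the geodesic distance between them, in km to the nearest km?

With latitudes φ₁ = -30.000°, φ₂ = -60.000° and longitude difference Δλ = -90.000°:
cos c = sin φ₁ sin φ₂ + cos φ₁ cos φ₂ cos Δλ = (-0.5000)(-0.8660) + (0.8660)(0.5000)(-0.0000) = 0.43301,
so c = arccos(0.43301) = 1.12296 rad.
Distance = R·c = 3389.5 × 1.1230 ≈ 3806 km.

3806 km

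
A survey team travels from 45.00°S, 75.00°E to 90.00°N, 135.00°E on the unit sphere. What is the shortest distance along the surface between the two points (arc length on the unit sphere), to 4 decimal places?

Let φ₁ = -0.7854 rad, φ₂ = 1.5708 rad, and Δλ = 1.0472 rad.
cos c = sin φ₁ sin φ₂ + cos φ₁ cos φ₂ cos Δλ = (-0.7071)(1.0000) + (0.7071)(0.0000)(0.5000) = -0.70711,
so c = arccos(-0.70711) = 2.35619 rad.
On the unit sphere the arc length equals the central angle: 2.3562.

2.3562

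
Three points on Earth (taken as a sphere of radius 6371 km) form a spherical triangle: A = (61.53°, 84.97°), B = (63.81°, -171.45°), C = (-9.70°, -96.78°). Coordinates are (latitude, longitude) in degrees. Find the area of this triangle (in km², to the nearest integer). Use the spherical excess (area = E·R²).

Side lengths (central angles): a = 1.6070, b = 2.2367, c = 0.7386 rad; semiperimeter s = 2.2911.
By l'Huilier's theorem, tan(E/4) = √[tan(s/2) tan((s−a)/2) tan((s−b)/2) tan((s−c)/2)], giving spherical excess E = 0.5759 rad.
Area = E·R² = 0.5759 × (6371)² ≈ 23375128 km².

23375128 km²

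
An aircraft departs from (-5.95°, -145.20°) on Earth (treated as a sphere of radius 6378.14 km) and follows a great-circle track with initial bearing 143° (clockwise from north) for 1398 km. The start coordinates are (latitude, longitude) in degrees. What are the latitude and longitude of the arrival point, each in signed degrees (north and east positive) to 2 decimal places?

-15.90°, -137.38°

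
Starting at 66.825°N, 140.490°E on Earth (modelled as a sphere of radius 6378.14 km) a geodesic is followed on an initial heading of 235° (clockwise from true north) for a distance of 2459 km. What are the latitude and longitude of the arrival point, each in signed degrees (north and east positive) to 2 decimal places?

Angular distance δ = d/R = 2459/6378.14 = 0.38554 rad; initial bearing θ = 4.1015 rad.
sin φ₂ = sin φ₁ cos δ + cos φ₁ sin δ cos θ = (0.9193)(0.9266) + (0.3935)(0.3761)(-0.5736) = 0.7669, so φ₂ = 50.08°.
Δλ = atan2(sin θ sin δ cos φ₁, cos δ − sin φ₁ sin φ₂) = atan2(-0.1212, 0.2215) = -28.688°.
λ₂ = 140.490° − 28.688° = 111.80°.

50.08°, 111.80°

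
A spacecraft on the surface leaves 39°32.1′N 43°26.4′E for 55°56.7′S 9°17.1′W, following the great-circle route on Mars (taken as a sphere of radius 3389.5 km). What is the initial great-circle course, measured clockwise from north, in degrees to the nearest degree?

With φ₁ = 0.6900, φ₂ = -0.9764, Δλ = -0.9202 rad, the forward-azimuth formula gives
θ = atan2( sin Δλ cos φ₂ , cos φ₁ sin φ₂ − sin φ₁ cos φ₂ cos Δλ ) = atan2(-0.4456, -0.8549) = -152.47°.
Adding 360° brings this into [0°, 360°): 208°.

208°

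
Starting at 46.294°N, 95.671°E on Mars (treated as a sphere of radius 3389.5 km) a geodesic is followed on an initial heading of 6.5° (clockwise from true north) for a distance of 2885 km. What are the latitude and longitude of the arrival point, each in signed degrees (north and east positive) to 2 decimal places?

83.10°, -129.46°

Angular distance δ = d/R = 2885/3389.5 = 0.85116 rad; initial bearing θ = 0.1134 rad.
sin φ₂ = sin φ₁ cos δ + cos φ₁ sin δ cos θ = (0.7229)(0.6591) + (0.6910)(0.7520)(0.9936) = 0.9928, so φ₂ = 83.10°.
Δλ = atan2(sin θ sin δ cos φ₁, cos δ − sin φ₁ sin φ₂) = atan2(0.0588, -0.0585) = 134.865°.
λ₂ = 95.671° + 134.865° = 230.54° → -129.46° after wrapping to (−180°, 180°].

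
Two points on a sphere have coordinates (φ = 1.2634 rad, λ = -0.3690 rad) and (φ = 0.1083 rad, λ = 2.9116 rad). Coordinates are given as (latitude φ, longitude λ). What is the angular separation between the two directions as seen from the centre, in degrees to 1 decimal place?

101.2°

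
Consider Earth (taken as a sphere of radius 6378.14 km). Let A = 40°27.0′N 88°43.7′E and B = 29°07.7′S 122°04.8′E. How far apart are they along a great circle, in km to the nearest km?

8477 km

Let φ₁ = 0.7060 rad, φ₂ = -0.5084 rad, and Δλ = 0.5821 rad.
cos c = sin φ₁ sin φ₂ + cos φ₁ cos φ₂ cos Δλ = (0.6488)(-0.4868) + (0.7610)(0.8735)(0.8353) = 0.23945,
so c = arccos(0.23945) = 1.32899 rad.
Distance = R·c = 6378.14 × 1.3290 ≈ 8477 km.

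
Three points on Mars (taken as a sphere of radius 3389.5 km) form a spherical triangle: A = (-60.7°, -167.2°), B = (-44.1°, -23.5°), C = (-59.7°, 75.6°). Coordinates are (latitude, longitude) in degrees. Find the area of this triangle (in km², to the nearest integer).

Side lengths (central angles): a = 0.9961, b = 0.8762, c = 1.2412 rad; semiperimeter s = 1.5568.
By l'Huilier's theorem, tan(E/4) = √[tan(s/2) tan((s−a)/2) tan((s−b)/2) tan((s−c)/2)], giving spherical excess E = 0.5032 rad.
Area = E·R² = 0.5032 × (3389.5)² ≈ 5780763 km².

5780763 km²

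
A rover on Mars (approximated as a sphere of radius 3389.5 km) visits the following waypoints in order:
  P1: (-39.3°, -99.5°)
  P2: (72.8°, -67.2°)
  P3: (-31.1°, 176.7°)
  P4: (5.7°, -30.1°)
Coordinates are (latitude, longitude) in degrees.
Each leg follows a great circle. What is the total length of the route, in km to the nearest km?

Leg P1→P2: central angle 1.9950 rad, distance 6762.2 km.
Leg P2→P3: central angle 2.2203 rad, distance 7525.9 km.
Leg P3→P4: central angle 2.5180 rad, distance 8534.9 km.
Total: 6762.2 + 7525.9 + 8534.9 ≈ 22823 km.

22823 km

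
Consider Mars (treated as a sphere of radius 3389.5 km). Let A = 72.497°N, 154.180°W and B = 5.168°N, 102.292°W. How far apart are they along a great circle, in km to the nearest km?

4395 km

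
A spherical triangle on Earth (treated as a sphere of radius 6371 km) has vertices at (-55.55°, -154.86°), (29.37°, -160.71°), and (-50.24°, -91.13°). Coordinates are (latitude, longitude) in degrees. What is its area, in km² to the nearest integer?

25489631 km²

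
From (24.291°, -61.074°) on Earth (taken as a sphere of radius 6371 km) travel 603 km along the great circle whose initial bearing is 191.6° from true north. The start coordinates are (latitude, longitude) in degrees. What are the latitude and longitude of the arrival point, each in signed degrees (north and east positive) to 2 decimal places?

Angular distance δ = d/R = 603/6371 = 0.09465 rad; initial bearing θ = 3.3441 rad.
sin φ₂ = sin φ₁ cos δ + cos φ₁ sin δ cos θ = (0.4114)(0.9955) + (0.9115)(0.0945)(-0.9796) = 0.3251, so φ₂ = 18.97°.
Δλ = atan2(sin θ sin δ cos φ₁, cos δ − sin φ₁ sin φ₂) = atan2(-0.0173, 0.8618) = -1.151°.
λ₂ = -61.074° − 1.151° = -62.23°.

18.97°, -62.23°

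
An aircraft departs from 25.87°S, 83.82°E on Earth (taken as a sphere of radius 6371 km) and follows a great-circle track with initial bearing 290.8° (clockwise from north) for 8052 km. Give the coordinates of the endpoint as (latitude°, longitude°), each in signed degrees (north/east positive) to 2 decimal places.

Angular distance δ = d/R = 8052/6371 = 1.26385 rad; initial bearing θ = 5.0754 rad.
sin φ₂ = sin φ₁ cos δ + cos φ₁ sin δ cos θ = (-0.4363)(0.3021) + (0.8998)(0.9533)(0.3551) = 0.1728, so φ₂ = 9.95°.
Δλ = atan2(sin θ sin δ cos φ₁, cos δ − sin φ₁ sin φ₂) = atan2(-0.8018, 0.3775) = -64.788°.
λ₂ = 83.820° − 64.788° = 19.03°.

9.95°, 19.03°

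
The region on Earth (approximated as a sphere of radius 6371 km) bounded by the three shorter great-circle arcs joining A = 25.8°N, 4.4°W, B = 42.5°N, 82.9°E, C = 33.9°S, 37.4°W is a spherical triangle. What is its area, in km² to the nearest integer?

24940900 km²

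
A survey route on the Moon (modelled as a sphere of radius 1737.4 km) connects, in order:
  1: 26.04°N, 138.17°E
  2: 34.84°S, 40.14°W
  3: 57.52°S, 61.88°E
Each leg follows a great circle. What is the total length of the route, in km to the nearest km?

7221 km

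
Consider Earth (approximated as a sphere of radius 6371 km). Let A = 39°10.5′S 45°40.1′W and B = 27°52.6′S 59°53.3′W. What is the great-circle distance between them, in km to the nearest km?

1817 km

With latitudes φ₁ = -39.175°, φ₂ = -27.877° and longitude difference Δλ = -14.220°:
cos c = sin φ₁ sin φ₂ + cos φ₁ cos φ₂ cos Δλ = (-0.6317)(-0.4676) + (0.7752)(0.8840)(0.9694) = 0.95962,
so c = arccos(0.95962) = 0.28513 rad.
Distance = R·c = 6371 × 0.2851 ≈ 1817 km.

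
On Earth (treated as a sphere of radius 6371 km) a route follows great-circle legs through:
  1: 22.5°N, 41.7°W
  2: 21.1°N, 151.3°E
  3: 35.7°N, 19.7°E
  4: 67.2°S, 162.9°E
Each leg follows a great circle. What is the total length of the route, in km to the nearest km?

Leg 1→2: central angle 2.3491 rad, distance 14966.2 km.
Leg 2→3: central angle 1.8681 rad, distance 11901.7 km.
Leg 3→4: central angle 2.4815 rad, distance 15809.6 km.
Total: 14966.2 + 11901.7 + 15809.6 ≈ 42677 km.

42677 km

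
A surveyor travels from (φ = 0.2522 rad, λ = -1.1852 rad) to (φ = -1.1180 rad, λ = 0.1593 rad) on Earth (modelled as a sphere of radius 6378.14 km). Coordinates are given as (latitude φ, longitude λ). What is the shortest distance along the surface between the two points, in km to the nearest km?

Let φ₁ = 0.2522 rad, φ₂ = -1.1180 rad, and Δλ = 1.3445 rad.
cos c = sin φ₁ sin φ₂ + cos φ₁ cos φ₂ cos Δλ = (0.2495)(-0.8992) + (0.9684)(0.4375)(0.2244) = -0.12934,
so c = arccos(-0.12934) = 1.70050 rad.
Distance = R·c = 6378.14 × 1.7005 ≈ 10846 km.

10846 km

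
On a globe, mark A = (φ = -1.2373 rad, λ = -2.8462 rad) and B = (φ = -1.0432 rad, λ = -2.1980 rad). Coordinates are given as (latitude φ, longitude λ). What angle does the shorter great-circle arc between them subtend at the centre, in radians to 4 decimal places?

Let φ₁ = -1.2373 rad, φ₂ = -1.0432 rad, and Δλ = 0.6482 rad.
Haversine: a = sin²(Δφ/2) + cos φ₁ cos φ₂ sin²(Δλ/2) = 0.0094 + (0.3273)(0.5035)(0.1014) = 0.02610.
Central angle c = 2·arcsin(√a) = 0.32455 rad.
So the angular separation is 0.3246 rad.

0.3246 rad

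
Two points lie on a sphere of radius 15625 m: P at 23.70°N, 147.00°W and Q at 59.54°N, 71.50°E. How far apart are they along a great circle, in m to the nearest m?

24806 m

In radians: φ₁ = 0.4136, φ₂ = 1.0392, Δλ = -141.500° = -2.4696 rad.
cos c = sin φ₁ sin φ₂ + cos φ₁ cos φ₂ cos Δλ = (0.4019)(0.8620) + (0.9157)(0.5069)(-0.7826) = -0.01680,
so c = arccos(-0.01680) = 1.58760 rad.
Distance = R·c = 15625 × 1.5876 ≈ 24806 m.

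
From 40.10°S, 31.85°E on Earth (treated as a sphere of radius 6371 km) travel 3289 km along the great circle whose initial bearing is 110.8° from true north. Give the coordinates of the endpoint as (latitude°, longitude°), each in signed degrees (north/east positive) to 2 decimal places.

-43.97°, 71.73°

Angular distance δ = d/R = 3289/6371 = 0.51625 rad; initial bearing θ = 1.9338 rad.
sin φ₂ = sin φ₁ cos δ + cos φ₁ sin δ cos θ = (-0.6441)(0.8697) + (0.7649)(0.4936)(-0.3551) = -0.6943, so φ₂ = -43.97°.
Δλ = atan2(sin θ sin δ cos φ₁, cos δ − sin φ₁ sin φ₂) = atan2(0.3530, 0.4225) = 39.877°.
λ₂ = 31.850° + 39.877° = 71.73°.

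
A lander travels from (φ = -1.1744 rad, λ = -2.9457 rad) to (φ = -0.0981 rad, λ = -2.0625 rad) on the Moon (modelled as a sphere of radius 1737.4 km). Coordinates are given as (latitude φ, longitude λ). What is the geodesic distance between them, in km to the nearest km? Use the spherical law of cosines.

In radians: φ₁ = -1.1744, φ₂ = -0.0981, Δλ = 50.604° = 0.8832 rad.
cos c = sin φ₁ sin φ₂ + cos φ₁ cos φ₂ cos Δλ = (-0.9225)(-0.0979) + (0.3861)(0.9952)(0.6347) = 0.33422,
so c = arccos(0.33422) = 1.23002 rad.
Distance = R·c = 1737.4 × 1.2300 ≈ 2137 km.

2137 km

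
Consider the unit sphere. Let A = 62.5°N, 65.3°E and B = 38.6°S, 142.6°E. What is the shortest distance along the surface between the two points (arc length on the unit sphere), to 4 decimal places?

With latitudes φ₁ = 62.500°, φ₂ = -38.600° and longitude difference Δλ = 77.300°:
cos c = sin φ₁ sin φ₂ + cos φ₁ cos φ₂ cos Δλ = (0.8870)(-0.6239) + (0.4617)(0.7815)(0.2198) = -0.47405,
so c = arccos(-0.47405) = 2.06468 rad.
On the unit sphere the arc length equals the central angle: 2.0647.

2.0647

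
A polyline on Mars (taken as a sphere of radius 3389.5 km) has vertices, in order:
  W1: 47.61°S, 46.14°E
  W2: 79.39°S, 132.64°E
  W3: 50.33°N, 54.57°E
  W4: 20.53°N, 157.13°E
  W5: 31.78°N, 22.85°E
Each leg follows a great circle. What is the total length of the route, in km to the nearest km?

22103 km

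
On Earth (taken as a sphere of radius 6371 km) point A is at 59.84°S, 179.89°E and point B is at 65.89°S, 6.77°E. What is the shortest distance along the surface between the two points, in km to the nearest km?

6023 km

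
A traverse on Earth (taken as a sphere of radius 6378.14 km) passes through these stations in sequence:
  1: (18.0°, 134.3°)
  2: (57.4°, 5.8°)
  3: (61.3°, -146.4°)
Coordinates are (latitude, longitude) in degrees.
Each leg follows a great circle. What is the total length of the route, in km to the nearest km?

16998 km

Leg 1→2: central angle 1.6295 rad, distance 10393.0 km.
Leg 2→3: central angle 1.0355 rad, distance 6604.6 km.
Total: 10393.0 + 6604.6 ≈ 16998 km.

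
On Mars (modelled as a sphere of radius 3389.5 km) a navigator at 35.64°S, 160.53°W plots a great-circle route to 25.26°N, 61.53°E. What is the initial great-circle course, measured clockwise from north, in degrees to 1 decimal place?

265.8°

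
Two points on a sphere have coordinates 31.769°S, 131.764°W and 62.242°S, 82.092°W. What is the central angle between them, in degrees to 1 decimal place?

With latitudes φ₁ = -31.769°, φ₂ = -62.242° and longitude difference Δλ = 49.672°:
Haversine: a = sin²(Δφ/2) + cos φ₁ cos φ₂ sin²(Δλ/2) = 0.0691 + (0.8502)(0.4657)(0.1764) = 0.13892.
Central angle c = 2·arcsin(√a) = 0.76388 rad.
So the angular separation is 43.8°.

43.8°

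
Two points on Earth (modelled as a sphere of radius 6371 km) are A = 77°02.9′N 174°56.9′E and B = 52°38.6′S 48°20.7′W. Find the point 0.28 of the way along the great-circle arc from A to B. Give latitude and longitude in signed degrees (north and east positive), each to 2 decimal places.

The central angle between A and B is δ = 2.6334 rad.
With f = 0.28, the slerp weights are sin((1−f)δ)/sin δ = 1.9474 and sin(fδ)/sin δ = 1.3818.
Weighted sum of the unit vectors: (1.9474)·(-0.2233,0.0197,0.9746) + (1.3818)·(0.4033,-0.4534,-0.7949) = (0.1225, -0.5880, 0.7995).
Converting back: φ = atan2(z, √(x²+y²)) = 53.09°, λ = atan2(y, x) = -78.23°.

53.09°, -78.23°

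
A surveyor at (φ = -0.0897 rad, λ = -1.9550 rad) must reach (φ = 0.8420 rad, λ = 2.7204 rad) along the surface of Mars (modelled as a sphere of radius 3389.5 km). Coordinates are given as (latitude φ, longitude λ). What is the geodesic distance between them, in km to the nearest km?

5634 km

Let φ₁ = -0.0897 rad, φ₂ = 0.8420 rad, and Δλ = -1.6078 rad.
Haversine: a = sin²(Δφ/2) + cos φ₁ cos φ₂ sin²(Δλ/2) = 0.2018 + (0.9960)(0.6660)(0.5185) = 0.54568.
Central angle c = 2·arcsin(√a) = 1.66228 rad.
Distance = R·c = 3389.5 × 1.6623 ≈ 5634 km.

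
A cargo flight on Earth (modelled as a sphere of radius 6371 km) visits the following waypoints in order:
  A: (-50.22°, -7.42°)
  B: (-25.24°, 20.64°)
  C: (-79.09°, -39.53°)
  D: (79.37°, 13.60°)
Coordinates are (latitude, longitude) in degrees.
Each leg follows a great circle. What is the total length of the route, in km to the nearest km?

28191 km

Leg A→B: central angle 0.5764 rad, distance 3672.3 km.
Leg B→C: central angle 1.0427 rad, distance 6643.2 km.
Leg C→D: central angle 2.8057 rad, distance 17875.3 km.
Total: 3672.3 + 6643.2 + 17875.3 ≈ 28191 km.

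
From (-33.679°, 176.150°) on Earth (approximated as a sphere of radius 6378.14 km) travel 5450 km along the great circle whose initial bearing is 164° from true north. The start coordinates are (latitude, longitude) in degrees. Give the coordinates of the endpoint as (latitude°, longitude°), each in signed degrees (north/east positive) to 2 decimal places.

-75.34°, -128.62°

Angular distance δ = d/R = 5450/6378.14 = 0.85448 rad; initial bearing θ = 2.8623 rad.
sin φ₂ = sin φ₁ cos δ + cos φ₁ sin δ cos θ = (-0.5545)(0.6566) + (0.8322)(0.7542)(-0.9613) = -0.9674, so φ₂ = -75.34°.
Δλ = atan2(sin θ sin δ cos φ₁, cos δ − sin φ₁ sin φ₂) = atan2(0.1730, 0.1201) = 55.225°.
λ₂ = 176.150° + 55.225° = 231.38° → -128.62° after wrapping to (−180°, 180°].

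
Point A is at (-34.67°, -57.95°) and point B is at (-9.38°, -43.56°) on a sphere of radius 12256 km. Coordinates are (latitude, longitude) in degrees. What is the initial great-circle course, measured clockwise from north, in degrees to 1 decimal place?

With φ₁ = -0.6051, φ₂ = -0.1637, Δλ = 0.2512 rad, the forward-azimuth formula gives
θ = atan2( sin Δλ cos φ₂ , cos φ₁ sin φ₂ − sin φ₁ cos φ₂ cos Δλ ) = atan2(0.2452, 0.4096) = 30.91°.
So the initial bearing is 30.9°.

30.9°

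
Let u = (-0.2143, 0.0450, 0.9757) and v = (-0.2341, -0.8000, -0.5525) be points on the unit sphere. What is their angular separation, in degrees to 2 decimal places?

121.66°

u·v = -0.5249; |u| = 1.0000, |v| = 1.0000.
cos θ = (u·v)/(|u||v|) = -0.5249, so θ = 121.66°.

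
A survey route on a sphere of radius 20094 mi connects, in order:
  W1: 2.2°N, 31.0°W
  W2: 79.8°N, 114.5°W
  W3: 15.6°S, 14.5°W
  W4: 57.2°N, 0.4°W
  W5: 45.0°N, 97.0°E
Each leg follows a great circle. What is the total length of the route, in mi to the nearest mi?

113809 mi

Leg W1→W2: central angle 1.5130 rad, distance 30401.2 mi.
Leg W2→W3: central angle 1.8695 rad, distance 37565.9 mi.
Leg W3→W4: central angle 1.2870 rad, distance 25861.3 mi.
Leg W4→W5: central angle 0.9944 rad, distance 19980.8 mi.
Total: 30401.2 + 37565.9 + 25861.3 + 19980.8 ≈ 113809 mi.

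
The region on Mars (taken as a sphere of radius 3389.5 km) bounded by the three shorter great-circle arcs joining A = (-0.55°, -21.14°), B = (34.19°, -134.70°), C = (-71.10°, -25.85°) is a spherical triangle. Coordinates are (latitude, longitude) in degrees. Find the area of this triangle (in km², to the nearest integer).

Side lengths (central angles): a = 2.2373, b = 1.2325, c = 1.9135 rad; semiperimeter s = 2.6916.
By l'Huilier's theorem, tan(E/4) = √[tan(s/2) tan((s−a)/2) tan((s−b)/2) tan((s−c)/2)], giving spherical excess E = 2.1865 rad.
Area = E·R² = 2.1865 × (3389.5)² ≈ 25120366 km².

25120366 km²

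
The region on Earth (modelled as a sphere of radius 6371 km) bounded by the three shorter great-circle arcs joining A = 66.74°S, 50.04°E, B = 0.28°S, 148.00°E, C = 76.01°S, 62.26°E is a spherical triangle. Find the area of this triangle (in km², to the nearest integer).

6535169 km²

Side lengths (central angles): a = 1.5481, b = 0.1747, c = 1.6210 rad; semiperimeter s = 1.6719.
By l'Huilier's theorem, tan(E/4) = √[tan(s/2) tan((s−a)/2) tan((s−b)/2) tan((s−c)/2)], giving spherical excess E = 0.1610 rad.
Area = E·R² = 0.1610 × (6371)² ≈ 6535169 km².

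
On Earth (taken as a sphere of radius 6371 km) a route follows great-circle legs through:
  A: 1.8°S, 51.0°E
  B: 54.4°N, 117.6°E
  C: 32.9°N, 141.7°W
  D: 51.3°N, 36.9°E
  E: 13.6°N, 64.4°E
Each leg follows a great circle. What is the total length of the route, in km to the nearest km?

31926 km

Leg A→B: central angle 1.3638 rad, distance 8688.7 km.
Leg B→C: central angle 1.2123 rad, distance 7723.3 km.
Leg C→D: central angle 1.6719 rad, distance 10651.5 km.
Leg D→E: central angle 0.7633 rad, distance 4863.0 km.
Total: 8688.7 + 7723.3 + 10651.5 + 4863.0 ≈ 31926 km.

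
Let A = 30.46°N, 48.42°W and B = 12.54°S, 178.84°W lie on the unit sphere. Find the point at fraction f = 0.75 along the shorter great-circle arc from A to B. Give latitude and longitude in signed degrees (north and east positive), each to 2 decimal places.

Central angle δ = 2.2858 rad. Interpolating on the sphere with fraction f = 0.75:
P = [sin((1−f)δ)·A + sin(fδ)·B] / sin δ = 0.7163·A + 1.3107·B in Cartesian coordinates,
giving P = (-0.8694, -0.4878, 0.0785), i.e. latitude 4.50°, longitude -150.71°.

4.50°, -150.71°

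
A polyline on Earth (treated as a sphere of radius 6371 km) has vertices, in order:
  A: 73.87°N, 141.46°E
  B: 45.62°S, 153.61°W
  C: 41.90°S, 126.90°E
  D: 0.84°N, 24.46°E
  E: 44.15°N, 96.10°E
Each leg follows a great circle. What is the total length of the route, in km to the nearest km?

39852 km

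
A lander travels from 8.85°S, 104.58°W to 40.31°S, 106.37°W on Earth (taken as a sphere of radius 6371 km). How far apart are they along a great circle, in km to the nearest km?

With latitudes φ₁ = -8.850°, φ₂ = -40.310° and longitude difference Δλ = -1.790°:
cos c = sin φ₁ sin φ₂ + cos φ₁ cos φ₂ cos Δλ = (-0.1538)(-0.6469) + (0.9881)(0.7626)(0.9995) = 0.85264,
so c = arccos(0.85264) = 0.54978 rad.
Distance = R·c = 6371 × 0.5498 ≈ 3503 km.

3503 km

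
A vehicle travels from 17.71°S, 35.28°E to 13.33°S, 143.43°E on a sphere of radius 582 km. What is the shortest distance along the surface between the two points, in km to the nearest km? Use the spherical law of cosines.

In radians: φ₁ = -0.3091, φ₂ = -0.2327, Δλ = 108.150° = 1.8876 rad.
cos c = sin φ₁ sin φ₂ + cos φ₁ cos φ₂ cos Δλ = (-0.3042)(-0.2306) + (0.9526)(0.9731)(-0.3115) = -0.21861,
so c = arccos(-0.21861) = 1.79119 rad.
Distance = R·c = 582 × 1.7912 ≈ 1042 km.

1042 km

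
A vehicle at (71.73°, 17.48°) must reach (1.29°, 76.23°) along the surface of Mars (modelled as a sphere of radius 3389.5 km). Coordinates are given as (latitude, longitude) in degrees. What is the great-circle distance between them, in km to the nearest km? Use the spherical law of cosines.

4697 km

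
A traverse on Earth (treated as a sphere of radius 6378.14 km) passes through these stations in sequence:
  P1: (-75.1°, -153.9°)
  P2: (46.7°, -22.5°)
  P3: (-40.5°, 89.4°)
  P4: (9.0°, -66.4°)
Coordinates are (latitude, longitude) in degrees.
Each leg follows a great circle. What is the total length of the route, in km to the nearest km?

Leg P1→P2: central angle 2.5321 rad, distance 16149.9 km.
Leg P2→P3: central angle 2.3012 rad, distance 14677.3 km.
Leg P3→P4: central angle 2.4761 rad, distance 15793.2 km.
Total: 16149.9 + 14677.3 + 15793.2 ≈ 46620 km.

46620 km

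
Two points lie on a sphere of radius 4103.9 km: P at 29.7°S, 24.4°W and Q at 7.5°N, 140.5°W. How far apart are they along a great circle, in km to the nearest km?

8332 km

Let φ₁ = -0.5184 rad, φ₂ = 0.1309 rad, and Δλ = -2.0263 rad.
cos c = sin φ₁ sin φ₂ + cos φ₁ cos φ₂ cos Δλ = (-0.4955)(0.1305) + (0.8686)(0.9914)(-0.4399) = -0.44355,
so c = arccos(-0.44355) = 2.03035 rad.
Distance = R·c = 4103.9 × 2.0303 ≈ 8332 km.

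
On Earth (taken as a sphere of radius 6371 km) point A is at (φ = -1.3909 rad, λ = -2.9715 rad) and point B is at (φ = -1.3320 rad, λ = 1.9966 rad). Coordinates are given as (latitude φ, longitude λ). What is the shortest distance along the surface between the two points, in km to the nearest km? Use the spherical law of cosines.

1650 km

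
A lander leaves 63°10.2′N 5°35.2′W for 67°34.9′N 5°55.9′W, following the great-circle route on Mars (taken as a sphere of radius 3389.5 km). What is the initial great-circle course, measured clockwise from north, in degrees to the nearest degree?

358°

With φ₁ = 1.1025, φ₂ = 1.1795, Δλ = -0.0060 rad, the forward-azimuth formula gives
θ = atan2( sin Δλ cos φ₂ , cos φ₁ sin φ₂ − sin φ₁ cos φ₂ cos Δλ ) = atan2(-0.0023, 0.0769) = -1.71°.
Adding 360° brings this into [0°, 360°): 358°.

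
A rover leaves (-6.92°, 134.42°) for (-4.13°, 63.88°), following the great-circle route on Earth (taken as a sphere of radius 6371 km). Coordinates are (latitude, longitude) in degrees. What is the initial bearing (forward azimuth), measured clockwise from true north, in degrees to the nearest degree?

Δλ = -70.540° = -1.2312 rad.
y = sin Δλ · cos φ₂ = (-0.9429)(0.9974) = -0.9404
x = cos φ₁ sin φ₂ − sin φ₁ cos φ₂ cos Δλ = (0.9927)(-0.0720) − (-0.1205)(0.9974)(0.3331) = -0.0315
θ = atan2(y, x) = -91.92°; adding 360° gives 268°.

268°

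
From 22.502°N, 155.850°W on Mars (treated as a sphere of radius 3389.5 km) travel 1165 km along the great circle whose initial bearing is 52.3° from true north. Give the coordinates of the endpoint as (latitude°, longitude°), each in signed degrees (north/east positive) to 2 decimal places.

Angular distance δ = d/R = 1165/3389.5 = 0.34371 rad; initial bearing θ = 0.9128 rad.
sin φ₂ = sin φ₁ cos δ + cos φ₁ sin δ cos θ = (0.3827)(0.9415) + (0.9239)(0.3370)(0.6115) = 0.5507, so φ₂ = 33.42°.
Δλ = atan2(sin θ sin δ cos φ₁, cos δ − sin φ₁ sin φ₂) = atan2(0.2463, 0.7307) = 18.629°.
λ₂ = -155.850° + 18.629° = -137.22°.

33.42°, -137.22°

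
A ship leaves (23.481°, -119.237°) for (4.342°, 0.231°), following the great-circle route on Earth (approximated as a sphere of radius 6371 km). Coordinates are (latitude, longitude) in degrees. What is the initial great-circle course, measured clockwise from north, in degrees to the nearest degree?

Δλ = 119.468° = 2.0851 rad.
y = sin Δλ · cos φ₂ = (0.8706)(0.9971) = 0.8681
x = cos φ₁ sin φ₂ − sin φ₁ cos φ₂ cos Δλ = (0.9172)(0.0757) − (0.3984)(0.9971)(-0.4919) = 0.2649
θ = atan2(y, x) = 73.03°, so the bearing is 73°.

73°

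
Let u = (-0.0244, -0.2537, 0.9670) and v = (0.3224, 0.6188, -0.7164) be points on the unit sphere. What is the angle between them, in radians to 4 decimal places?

2.6013 rad

u·v = -0.8576; |u| = 1.0000, |v| = 1.0000.
cos θ = (u·v)/(|u||v|) = -0.8576, so θ = 2.6013 rad.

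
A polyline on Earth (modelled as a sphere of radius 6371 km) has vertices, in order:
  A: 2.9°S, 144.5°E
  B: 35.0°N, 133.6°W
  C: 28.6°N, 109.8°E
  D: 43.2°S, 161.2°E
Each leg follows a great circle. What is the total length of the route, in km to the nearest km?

29318 km

Leg A→B: central angle 1.4844 rad, distance 9457.3 km.
Leg B→C: central angle 1.6183 rad, distance 10310.0 km.
Leg C→D: central angle 1.4991 rad, distance 9550.9 km.
Total: 9457.3 + 10310.0 + 9550.9 ≈ 29318 km.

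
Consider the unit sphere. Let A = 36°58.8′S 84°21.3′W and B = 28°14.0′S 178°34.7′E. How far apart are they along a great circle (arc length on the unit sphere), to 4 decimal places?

Let φ₁ = -0.6454 rad, φ₂ = -0.4928 rad, and Δλ = -1.6941 rad.
cos c = sin φ₁ sin φ₂ + cos φ₁ cos φ₂ cos Δλ = (-0.6015)(-0.4731) + (0.7988)(0.8810)(-0.1230) = 0.19798,
so c = arccos(0.19798) = 1.37150 rad.
On the unit sphere the arc length equals the central angle: 1.3715.

1.3715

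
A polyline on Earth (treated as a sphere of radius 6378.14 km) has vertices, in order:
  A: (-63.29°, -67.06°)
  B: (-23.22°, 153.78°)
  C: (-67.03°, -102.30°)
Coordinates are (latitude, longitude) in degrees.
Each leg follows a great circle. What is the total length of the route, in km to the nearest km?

17996 km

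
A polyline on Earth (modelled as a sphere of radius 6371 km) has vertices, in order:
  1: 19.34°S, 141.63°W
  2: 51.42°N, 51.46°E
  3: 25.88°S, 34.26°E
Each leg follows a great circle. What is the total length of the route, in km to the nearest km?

Leg 1→2: central angle 2.5535 rad, distance 16268.5 km.
Leg 2→3: central angle 1.3748 rad, distance 8758.8 km.
Total: 16268.5 + 8758.8 ≈ 25027 km.

25027 km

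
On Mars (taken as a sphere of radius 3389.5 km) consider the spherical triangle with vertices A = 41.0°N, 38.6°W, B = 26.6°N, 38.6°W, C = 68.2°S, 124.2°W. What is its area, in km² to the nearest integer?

Side lengths (central angles): a = 1.9717, b = 2.1989, c = 0.2513 rad; semiperimeter s = 2.2110.
By l'Huilier's theorem, tan(E/4) = √[tan(s/2) tan((s−a)/2) tan((s−b)/2) tan((s−c)/2)], giving spherical excess E = 0.1854 rad.
Area = E·R² = 0.1854 × (3389.5)² ≈ 2129618 km².

2129618 km²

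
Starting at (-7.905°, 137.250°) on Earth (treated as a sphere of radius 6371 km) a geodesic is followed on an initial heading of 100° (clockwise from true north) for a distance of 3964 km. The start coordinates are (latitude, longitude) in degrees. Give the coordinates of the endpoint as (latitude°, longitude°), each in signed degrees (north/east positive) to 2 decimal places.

Angular distance δ = d/R = 3964/6371 = 0.62219 rad; initial bearing θ = 1.7453 rad.
sin φ₂ = sin φ₁ cos δ + cos φ₁ sin δ cos θ = (-0.1375)(0.8126) + (0.9905)(0.5828)(-0.1736) = -0.2120, so φ₂ = -12.24°.
Δλ = atan2(sin θ sin δ cos φ₁, cos δ − sin φ₁ sin φ₂) = atan2(0.5685, 0.7834) = 35.967°.
λ₂ = 137.250° + 35.967° = 173.22°.

-12.24°, 173.22°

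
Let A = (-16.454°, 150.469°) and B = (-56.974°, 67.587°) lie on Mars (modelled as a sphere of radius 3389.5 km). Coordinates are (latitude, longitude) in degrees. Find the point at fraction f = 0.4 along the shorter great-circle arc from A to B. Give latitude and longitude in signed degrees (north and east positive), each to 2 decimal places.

Central angle δ = 1.2637 rad. Interpolating on the sphere with fraction f = 0.4:
P = [sin((1−f)δ)·A + sin(fδ)·B] / sin δ = 0.7214·A + 0.5080·B in Cartesian coordinates,
giving P = (-0.4964, 0.5970, -0.6303), i.e. latitude -39.07°, longitude 129.75°.

-39.07°, 129.75°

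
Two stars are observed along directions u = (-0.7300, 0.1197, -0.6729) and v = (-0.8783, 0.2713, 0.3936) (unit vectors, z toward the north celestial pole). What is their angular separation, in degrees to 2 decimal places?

65.87°

u·v = 0.4088; |u| = 1.0000, |v| = 1.0000.
cos θ = (u·v)/(|u||v|) = 0.4088, so θ = 65.87°.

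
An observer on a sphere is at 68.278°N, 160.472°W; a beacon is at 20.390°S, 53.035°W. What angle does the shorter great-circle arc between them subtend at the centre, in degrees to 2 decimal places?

115.32°

In radians: φ₁ = 1.1917, φ₂ = -0.3559, Δλ = 107.437° = 1.8751 rad.
cos c = sin φ₁ sin φ₂ + cos φ₁ cos φ₂ cos Δλ = (0.9290)(-0.3484) + (0.3701)(0.9373)(-0.2997) = -0.42762,
so c = arccos(-0.42762) = 2.01266 rad.
So the angular separation is 115.32°.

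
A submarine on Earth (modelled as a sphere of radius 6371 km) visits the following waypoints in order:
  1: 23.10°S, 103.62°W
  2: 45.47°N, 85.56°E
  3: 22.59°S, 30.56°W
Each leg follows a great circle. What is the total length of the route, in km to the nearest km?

31179 km

Leg 1→2: central angle 2.7300 rad, distance 17392.8 km.
Leg 2→3: central angle 2.1639 rad, distance 13785.9 km.
Total: 17392.8 + 13785.9 ≈ 31179 km.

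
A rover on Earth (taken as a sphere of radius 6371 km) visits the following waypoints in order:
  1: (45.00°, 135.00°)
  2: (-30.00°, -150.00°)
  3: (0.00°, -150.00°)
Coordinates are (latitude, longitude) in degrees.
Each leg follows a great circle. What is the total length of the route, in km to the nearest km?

Leg 1→2: central angle 1.7671 rad, distance 11258.3 km.
Leg 2→3: central angle 0.5236 rad, distance 3335.8 km.
Total: 11258.3 + 3335.8 ≈ 14594 km.

14594 km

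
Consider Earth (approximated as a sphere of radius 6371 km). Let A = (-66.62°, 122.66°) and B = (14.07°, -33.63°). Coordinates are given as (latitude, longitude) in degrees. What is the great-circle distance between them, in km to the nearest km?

Let φ₁ = -1.1627 rad, φ₂ = 0.2456 rad, and Δλ = -2.7278 rad.
cos c = sin φ₁ sin φ₂ + cos φ₁ cos φ₂ cos Δλ = (-0.9179)(0.2431) + (0.3968)(0.9700)(-0.9156) = -0.57558,
so c = arccos(-0.57558) = 2.18411 rad.
Distance = R·c = 6371 × 2.1841 ≈ 13915 km.

13915 km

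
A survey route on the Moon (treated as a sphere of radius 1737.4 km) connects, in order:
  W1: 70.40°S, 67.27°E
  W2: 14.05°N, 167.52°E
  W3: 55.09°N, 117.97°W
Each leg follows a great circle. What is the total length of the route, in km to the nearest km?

5347 km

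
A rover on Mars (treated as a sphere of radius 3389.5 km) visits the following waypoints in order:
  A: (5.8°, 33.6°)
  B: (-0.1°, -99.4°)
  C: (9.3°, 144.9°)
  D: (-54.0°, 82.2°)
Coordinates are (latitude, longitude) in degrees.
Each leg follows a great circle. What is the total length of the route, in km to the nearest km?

Leg A→B: central angle 2.3168 rad, distance 7852.7 km.
Leg B→C: central angle 2.0133 rad, distance 6824.2 km.
Leg C→D: central angle 1.4351 rad, distance 4864.2 km.
Total: 7852.7 + 6824.2 + 4864.2 ≈ 19541 km.

19541 km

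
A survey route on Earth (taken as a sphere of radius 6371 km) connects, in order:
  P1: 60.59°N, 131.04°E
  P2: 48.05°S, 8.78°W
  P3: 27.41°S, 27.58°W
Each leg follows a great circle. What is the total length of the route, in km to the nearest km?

19935 km

Leg P1→P2: central angle 2.6876 rad, distance 17122.4 km.
Leg P2→P3: central angle 0.4414 rad, distance 2812.2 km.
Total: 17122.4 + 2812.2 ≈ 19935 km.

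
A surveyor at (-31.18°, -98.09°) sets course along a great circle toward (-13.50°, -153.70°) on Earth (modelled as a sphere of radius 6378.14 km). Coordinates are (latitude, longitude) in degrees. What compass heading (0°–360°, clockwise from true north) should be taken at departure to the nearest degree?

With φ₁ = -0.5442, φ₂ = -0.2356, Δλ = -0.9706 rad, the forward-azimuth formula gives
θ = atan2( sin Δλ cos φ₂ , cos φ₁ sin φ₂ − sin φ₁ cos φ₂ cos Δλ ) = atan2(-0.8024, 0.0846) = -83.98°.
Adding 360° brings this into [0°, 360°): 276°.

276°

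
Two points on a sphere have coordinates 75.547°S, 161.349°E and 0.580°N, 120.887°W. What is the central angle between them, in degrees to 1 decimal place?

87.5°

With latitudes φ₁ = -75.547°, φ₂ = 0.580° and longitude difference Δλ = 77.764°:
cos c = sin φ₁ sin φ₂ + cos φ₁ cos φ₂ cos Δλ = (-0.9684)(0.0101) + (0.2496)(0.9999)(0.2119) = 0.04309,
so c = arccos(0.04309) = 1.52769 rad.
So the angular separation is 87.5°.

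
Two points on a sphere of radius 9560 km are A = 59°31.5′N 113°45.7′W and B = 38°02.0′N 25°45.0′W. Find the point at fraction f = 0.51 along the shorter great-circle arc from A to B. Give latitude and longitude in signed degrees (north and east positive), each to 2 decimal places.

56.95°, -57.02°

Central angle δ = 0.9946 rad. Interpolating on the sphere with fraction f = 0.51:
P = [sin((1−f)δ)·A + sin(fδ)·B] / sin δ = 0.5585·A + 0.5793·B in Cartesian coordinates,
giving P = (0.2969, -0.4574, 0.8382), i.e. latitude 56.95°, longitude -57.02°.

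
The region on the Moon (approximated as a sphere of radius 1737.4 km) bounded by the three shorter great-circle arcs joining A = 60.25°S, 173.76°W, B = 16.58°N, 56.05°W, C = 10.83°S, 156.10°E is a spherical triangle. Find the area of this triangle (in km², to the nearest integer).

6120030 km²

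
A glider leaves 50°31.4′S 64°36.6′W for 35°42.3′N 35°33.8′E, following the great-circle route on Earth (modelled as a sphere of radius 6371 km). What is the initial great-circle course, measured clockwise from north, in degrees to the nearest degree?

72°

With φ₁ = -0.8818, φ₂ = 0.6232, Δλ = 1.7484 rad, the forward-azimuth formula gives
θ = atan2( sin Δλ cos φ₂ , cos φ₁ sin φ₂ − sin φ₁ cos φ₂ cos Δλ ) = atan2(0.7993, 0.2603) = 71.96°.
So the initial bearing is 72°.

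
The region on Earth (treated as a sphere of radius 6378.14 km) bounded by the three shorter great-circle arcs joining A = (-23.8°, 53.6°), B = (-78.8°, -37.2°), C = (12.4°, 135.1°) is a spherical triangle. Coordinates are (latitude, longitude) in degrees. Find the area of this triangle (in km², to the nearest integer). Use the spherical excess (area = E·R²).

54245866 km²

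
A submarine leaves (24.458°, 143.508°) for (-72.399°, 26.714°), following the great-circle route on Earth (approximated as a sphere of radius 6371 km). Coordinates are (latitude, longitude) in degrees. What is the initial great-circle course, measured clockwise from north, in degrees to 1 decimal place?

198.4°

With φ₁ = 0.4269, φ₂ = -1.2636, Δλ = -2.0384 rad, the forward-azimuth formula gives
θ = atan2( sin Δλ cos φ₂ , cos φ₁ sin φ₂ − sin φ₁ cos φ₂ cos Δλ ) = atan2(-0.2699, -0.8112) = -161.60°.
Adding 360° brings this into [0°, 360°): 198.4°.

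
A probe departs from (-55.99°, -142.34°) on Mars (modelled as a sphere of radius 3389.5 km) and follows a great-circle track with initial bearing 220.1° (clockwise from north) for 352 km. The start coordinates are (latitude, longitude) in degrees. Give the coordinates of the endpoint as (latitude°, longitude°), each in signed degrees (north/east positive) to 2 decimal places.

-60.32°, -150.09°

Angular distance δ = d/R = 352/3389.5 = 0.10385 rad; initial bearing θ = 3.8415 rad.
sin φ₂ = sin φ₁ cos δ + cos φ₁ sin δ cos θ = (-0.8289)(0.9946) + (0.5593)(0.1037)(-0.7649) = -0.8688, so φ₂ = -60.32°.
Δλ = atan2(sin θ sin δ cos φ₁, cos δ − sin φ₁ sin φ₂) = atan2(-0.0373, 0.2744) = -7.751°.
λ₂ = -142.340° − 7.751° = -150.09°.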